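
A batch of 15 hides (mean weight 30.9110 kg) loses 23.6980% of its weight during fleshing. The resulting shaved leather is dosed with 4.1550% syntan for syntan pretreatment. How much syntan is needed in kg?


Total_raw = N * avg_wt = 15 * 30.9110 = 463.6650 kg
Substrate = Total_raw * (1 - loss/100) = 463.6650 * (1 - 23.6980/100) = 353.7857 kg
Syntan = Substrate * pct / 100 = 353.7857 * 4.1550 / 100 = 14.6998 kg


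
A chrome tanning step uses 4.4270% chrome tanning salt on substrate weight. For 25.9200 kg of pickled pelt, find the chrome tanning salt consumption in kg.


Formula: Chrome = substrate * pct / 100
Substituting: Chrome = 25.9200 * 4.4270 / 100
Result: 1.1475 kg


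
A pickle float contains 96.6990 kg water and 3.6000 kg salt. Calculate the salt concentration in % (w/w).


Formula: Conc = salt / (water + salt) * 100
Substituting: Conc = 3.6000 / (96.6990 + 3.6000) * 100
Result: 3.5893 %


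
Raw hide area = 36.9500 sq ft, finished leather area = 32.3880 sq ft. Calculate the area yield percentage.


Formula: Yield = finished / raw * 100
Substituting: Yield = 32.3880 / 36.9500 * 100
Result: 87.6536 %


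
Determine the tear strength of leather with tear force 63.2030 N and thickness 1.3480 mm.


Formula: Tear strength = force / thickness
Substituting: Tear strength = 63.2030 / 1.3480
Result: 46.8865 N/mm


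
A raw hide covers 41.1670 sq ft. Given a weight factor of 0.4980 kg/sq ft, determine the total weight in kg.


Formula: Weight = area * weight_per_sqft
Substituting: Weight = 41.1670 * 0.4980
Result: 20.5012 kg


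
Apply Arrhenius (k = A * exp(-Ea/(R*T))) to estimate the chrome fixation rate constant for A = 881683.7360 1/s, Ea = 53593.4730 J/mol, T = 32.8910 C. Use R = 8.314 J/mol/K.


T_K = T_C + 273.15 = 32.8910 + 273.15 = 306.0410 K
exponent = -Ea / (R * T_K) = -53593.4730 / (8.314 * 306.0410) = -21.0631
k = A * exp(exponent) = 881683.7360 * exp(-21.0631) = 6.2766e-04 1/s


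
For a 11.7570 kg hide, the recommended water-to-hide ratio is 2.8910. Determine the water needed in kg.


Formula: Water = hide_weight * ratio
Substituting: Water = 11.7570 * 2.8910
Result: 33.9895 kg


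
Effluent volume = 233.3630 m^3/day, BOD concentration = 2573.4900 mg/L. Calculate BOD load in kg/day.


Formula: BOD_load = volume * conc / 1000
Substituting: BOD_load = 233.3630 * 2573.4900 / 1000
Result: 600.5573 kg/day


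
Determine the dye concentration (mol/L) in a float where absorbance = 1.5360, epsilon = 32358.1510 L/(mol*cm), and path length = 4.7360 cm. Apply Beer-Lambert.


Formula: c = A / (epsilon * l)
Substituting: c = 1.5360 / (32358.1510 * 4.7360)
Result: 1.0023e-05 mol/L


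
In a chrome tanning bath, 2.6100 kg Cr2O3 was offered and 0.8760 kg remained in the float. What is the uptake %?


Formula: Uptake = (offered - residual) / offered * 100
Substituting: Uptake = (2.6100 - 0.8760) / 2.6100 * 100
Result: 66.4368 %


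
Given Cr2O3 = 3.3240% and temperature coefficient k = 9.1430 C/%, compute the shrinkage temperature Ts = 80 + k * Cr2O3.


Formula: Ts = 80 + k * Cr2O3
Substituting: Ts = 80 + 9.1430 * 3.3240
Result: 110.3913 C


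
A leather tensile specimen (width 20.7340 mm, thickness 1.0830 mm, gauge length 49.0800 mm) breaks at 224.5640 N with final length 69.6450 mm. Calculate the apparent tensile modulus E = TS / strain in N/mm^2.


TS = F / (w * t) = 224.5640 / (20.7340 * 1.0830) = 10.0007 N/mm^2
strain = (Lf - L0) / L0 = (69.6450 - 49.0800) / 49.0800 = 0.4190
E = TS / strain = 10.0007 / 0.4190 = 23.8674 N/mm^2


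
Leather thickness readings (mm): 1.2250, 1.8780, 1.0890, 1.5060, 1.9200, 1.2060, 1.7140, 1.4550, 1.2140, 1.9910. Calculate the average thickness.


Formula: Average = sum / n
Substituting: Average = 15.1980 / 10
Result: 1.5198 mm


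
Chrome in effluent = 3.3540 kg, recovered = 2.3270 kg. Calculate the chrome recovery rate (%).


Formula: Recovery = recovered / input * 100
Substituting: Recovery = 2.3270 / 3.3540 * 100
Result: 69.3798 %


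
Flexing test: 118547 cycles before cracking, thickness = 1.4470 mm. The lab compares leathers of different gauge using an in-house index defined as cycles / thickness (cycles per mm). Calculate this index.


Formula: Index = cycles / thickness
Substituting: Index = 118547 / 1.4470
Result: 81926.0539 cycles/mm


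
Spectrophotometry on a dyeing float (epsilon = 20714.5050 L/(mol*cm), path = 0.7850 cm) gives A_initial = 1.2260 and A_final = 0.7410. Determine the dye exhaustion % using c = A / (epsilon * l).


c_initial = A_i / (epsilon * l) = 1.2260 / (20714.5050 * 0.7850) = 7.5396e-05 mol/L
c_final = A_f / (epsilon * l) = 0.7410 / (20714.5050 * 0.7850) = 4.5569e-05 mol/L
Exhaustion = (c_initial - c_final) / c_initial * 100 = (7.5396e-05 - 4.5569e-05) / 7.5396e-05 * 100 = 39.5595 %


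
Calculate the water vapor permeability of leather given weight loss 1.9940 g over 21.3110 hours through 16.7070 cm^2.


Formula: WVP = loss / (area * time)
Substituting: WVP = 1.9940 / (16.7070 * 21.3110)
Result: 0.00560045 g/(cm^2*hr)


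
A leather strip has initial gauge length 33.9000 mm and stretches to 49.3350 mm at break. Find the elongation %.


Formula: Elongation = (Lf - L0) / L0 * 100
Substituting: Elongation = (49.3350 - 33.9000) / 33.9000 * 100
Result: 45.5310 %


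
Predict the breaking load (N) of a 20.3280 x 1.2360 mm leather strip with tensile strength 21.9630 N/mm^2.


Formula: F = TS * w * t
Substituting: F = 21.9630 * 20.3280 * 1.2360
Result: 551.8293 N


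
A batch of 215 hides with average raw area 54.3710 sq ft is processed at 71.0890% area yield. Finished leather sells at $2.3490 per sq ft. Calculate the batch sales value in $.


Raw_total = N * avg_area = 215 * 54.3710 = 11689.7650 sq ft
Finished = Raw_total * yield / 100 = 11689.7650 * 71.0890 / 100 = 8310.1370 sq ft
Value = Finished * price = 8310.1370 * 2.3490 = 19520.5119 $


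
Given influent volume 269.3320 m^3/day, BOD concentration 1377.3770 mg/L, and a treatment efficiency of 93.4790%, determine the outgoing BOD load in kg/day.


Load_in = volume * conc / 1000 = 269.3320 * 1377.3770 / 1000 = 370.9717 kg/day
Removed = Load_in * eff / 100 = 370.9717 * 93.4790 / 100 = 346.7806 kg/day
Load_out = Load_in - Removed = 370.9717 - 346.7806 = 24.1911 kg/day


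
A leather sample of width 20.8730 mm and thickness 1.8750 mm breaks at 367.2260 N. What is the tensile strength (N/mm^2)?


Formula: TS = force / (width * thickness)
Substituting: TS = 367.2260 / (20.8730 * 1.8750)
Result: 9.3831 N/mm^2


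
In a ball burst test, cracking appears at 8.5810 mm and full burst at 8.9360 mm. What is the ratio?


Formula: Ratio = crack / burst
Substituting: Ratio = 8.5810 / 8.9360
Result: 0.9603


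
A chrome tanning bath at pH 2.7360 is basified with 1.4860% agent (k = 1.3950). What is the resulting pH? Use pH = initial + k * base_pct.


Formula: pH_final = pH_initial + k * base_pct
Substituting: pH_final = 2.7360 + 1.3950 * 1.4860
Result: 4.8090


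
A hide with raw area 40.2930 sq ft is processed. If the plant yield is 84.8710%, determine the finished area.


Formula: finished = raw * yield / 100
Substituting: finished = 40.2930 * 84.8710 / 100
Result: 34.1971 sq ft


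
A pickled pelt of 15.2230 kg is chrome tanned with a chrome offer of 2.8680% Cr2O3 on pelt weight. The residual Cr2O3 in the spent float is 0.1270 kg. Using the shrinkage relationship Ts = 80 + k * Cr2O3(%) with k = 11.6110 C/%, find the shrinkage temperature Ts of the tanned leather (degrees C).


Offered = pelt * offer_pct / 100 = 15.2230 * 2.8680 / 100 = 0.4366 kg
Uptake = offered - residual = 0.4366 - 0.1270 = 0.3096 kg
Cr2O3% on pelt = uptake / pelt * 100 = 0.3096 / 15.2230 * 100 = 2.0337 %
Ts = 80 + k * Cr2O3% = 80 + 11.6110 * 2.0337 = 103.6137 C


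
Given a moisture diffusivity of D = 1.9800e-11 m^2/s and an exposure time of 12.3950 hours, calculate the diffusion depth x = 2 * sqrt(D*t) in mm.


t = 12.3950 hr * 3600 = 44622.0000 s
D * t = 1.9800e-11 * 44622.0000 = 8.8352e-07
x = 2 * sqrt(D*t) = 2 * sqrt(8.8352e-07) = 0.00187991 m = 1.8799 mm


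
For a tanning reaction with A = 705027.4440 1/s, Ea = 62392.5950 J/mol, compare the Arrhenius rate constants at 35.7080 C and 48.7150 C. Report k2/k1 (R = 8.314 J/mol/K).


T1 = 35.7080 + 273.15 = 308.8580 K; T2 = 48.7150 + 273.15 = 321.8650 K
k1 = A * exp(-Ea/(R*T1)) = 705027.4440 * exp(-62392.5950/(8.314*308.8580)) = 1.9764e-05 1/s
k2 = A * exp(-Ea/(R*T2)) = 705027.4440 * exp(-62392.5950/(8.314*321.8650)) = 5.2760e-05 1/s
k2/k1 = 5.2760e-05 / 1.9764e-05 = 2.6695


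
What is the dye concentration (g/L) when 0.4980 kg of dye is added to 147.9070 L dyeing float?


Formula: Conc = dye_mass(kg) / volume(L) * 1000
Substituting: Conc = 0.4980 / 147.9070 * 1000
Result: 3.3670 g/L


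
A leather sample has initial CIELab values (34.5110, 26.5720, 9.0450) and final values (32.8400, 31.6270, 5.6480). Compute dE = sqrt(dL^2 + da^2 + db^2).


dL = -1.6710, da = 5.0550, db = -3.3970
dE = sqrt((-1.6710)^2 + 5.0550^2 + (-3.3970)^2) = 6.3154


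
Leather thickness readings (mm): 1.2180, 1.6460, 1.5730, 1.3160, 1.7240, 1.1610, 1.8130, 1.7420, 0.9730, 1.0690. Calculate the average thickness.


Formula: Average = sum / n
Substituting: Average = 14.2350 / 10
Result: 1.4235 mm


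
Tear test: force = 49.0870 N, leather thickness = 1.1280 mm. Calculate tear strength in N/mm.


Formula: Tear strength = force / thickness
Substituting: Tear strength = 49.0870 / 1.1280
Result: 43.5168 N/mm


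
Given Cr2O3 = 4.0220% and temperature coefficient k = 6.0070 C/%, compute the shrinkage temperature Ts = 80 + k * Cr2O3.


Formula: Ts = 80 + k * Cr2O3
Substituting: Ts = 80 + 6.0070 * 4.0220
Result: 104.1602 C


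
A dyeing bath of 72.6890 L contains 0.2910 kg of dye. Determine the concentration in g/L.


Formula: Conc = dye_mass(kg) / volume(L) * 1000
Substituting: Conc = 0.2910 / 72.6890 * 1000
Result: 4.0034 g/L


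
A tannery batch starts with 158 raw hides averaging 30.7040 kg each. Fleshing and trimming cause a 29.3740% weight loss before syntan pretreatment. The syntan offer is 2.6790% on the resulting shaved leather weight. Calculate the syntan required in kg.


Total_raw = N * avg_wt = 158 * 30.7040 = 4851.2320 kg
Substrate = Total_raw * (1 - loss/100) = 4851.2320 * (1 - 29.3740/100) = 3426.2311 kg
Syntan = Substrate * pct / 100 = 3426.2311 * 2.6790 / 100 = 91.7887 kg


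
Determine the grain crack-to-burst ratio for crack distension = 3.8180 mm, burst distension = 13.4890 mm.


Formula: Ratio = crack / burst
Substituting: Ratio = 3.8180 / 13.4890
Result: 0.2830


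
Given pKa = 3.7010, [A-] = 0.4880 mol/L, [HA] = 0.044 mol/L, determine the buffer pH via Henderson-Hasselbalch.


ratio = [A-] / [HA] = 0.4880 / 0.044 = 11.0909
log10(ratio) = 1.0450
pH = pKa + log10(ratio) = 3.7010 + 1.0450 = 4.7460


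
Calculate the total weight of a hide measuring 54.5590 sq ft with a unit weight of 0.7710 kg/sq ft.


Formula: Weight = area * weight_per_sqft
Substituting: Weight = 54.5590 * 0.7710
Result: 42.0650 kg


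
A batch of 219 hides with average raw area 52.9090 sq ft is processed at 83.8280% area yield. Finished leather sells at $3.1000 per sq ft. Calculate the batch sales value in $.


Raw_total = N * avg_area = 219 * 52.9090 = 11587.0710 sq ft
Finished = Raw_total * yield / 100 = 11587.0710 * 83.8280 / 100 = 9713.2099 sq ft
Value = Finished * price = 9713.2099 * 3.1000 = 30110.9506 $


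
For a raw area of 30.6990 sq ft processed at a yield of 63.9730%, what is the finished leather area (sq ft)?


Formula: finished = raw * yield / 100
Substituting: finished = 30.6990 * 63.9730 / 100
Result: 19.6391 sq ft


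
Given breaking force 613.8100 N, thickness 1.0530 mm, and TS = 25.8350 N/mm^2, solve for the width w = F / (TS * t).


Formula: w = F / (TS * t)
Substituting: w = 613.8100 / (25.8350 * 1.0530)
Result: 22.5630 mm


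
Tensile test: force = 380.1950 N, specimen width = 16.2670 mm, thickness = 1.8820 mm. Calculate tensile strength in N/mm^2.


Formula: TS = force / (width * thickness)
Substituting: TS = 380.1950 / (16.2670 * 1.8820)
Result: 12.4188 N/mm^2


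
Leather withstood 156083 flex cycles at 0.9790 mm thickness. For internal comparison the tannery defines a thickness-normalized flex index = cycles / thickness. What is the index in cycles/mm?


Formula: Index = cycles / thickness
Substituting: Index = 156083 / 0.9790
Result: 159431.0521 cycles/mm


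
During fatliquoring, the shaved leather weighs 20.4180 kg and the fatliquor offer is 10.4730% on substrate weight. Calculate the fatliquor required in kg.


Formula: Fat = substrate * pct / 100
Substituting: Fat = 20.4180 * 10.4730 / 100
Result: 2.1384 kg


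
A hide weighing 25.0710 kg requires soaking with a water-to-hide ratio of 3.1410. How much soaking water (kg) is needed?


Formula: Water = hide_weight * ratio
Substituting: Water = 25.0710 * 3.1410
Result: 78.7480 kg


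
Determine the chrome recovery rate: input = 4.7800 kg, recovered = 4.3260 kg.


Formula: Recovery = recovered / input * 100
Substituting: Recovery = 4.3260 / 4.7800 * 100
Result: 90.5021 %


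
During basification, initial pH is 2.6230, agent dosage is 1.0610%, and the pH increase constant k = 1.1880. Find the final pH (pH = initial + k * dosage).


Formula: pH_final = pH_initial + k * base_pct
Substituting: pH_final = 2.6230 + 1.1880 * 1.0610
Result: 3.8835


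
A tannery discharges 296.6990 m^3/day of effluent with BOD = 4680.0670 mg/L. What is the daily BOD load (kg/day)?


Formula: BOD_load = volume * conc / 1000
Substituting: BOD_load = 296.6990 * 4680.0670 / 1000
Result: 1388.5712 kg/day


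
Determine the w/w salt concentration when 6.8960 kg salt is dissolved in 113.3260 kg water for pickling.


Formula: Conc = salt / (water + salt) * 100
Substituting: Conc = 6.8960 / (113.3260 + 6.8960) * 100
Result: 5.7361 %


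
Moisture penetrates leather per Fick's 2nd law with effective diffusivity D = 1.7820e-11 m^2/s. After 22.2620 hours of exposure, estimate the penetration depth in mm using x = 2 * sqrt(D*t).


t = 22.2620 hr * 3600 = 80143.2000 s
D * t = 1.7820e-11 * 80143.2000 = 1.4282e-06
x = 2 * sqrt(D*t) = 2 * sqrt(1.4282e-06) = 0.00239011 m = 2.3901 mm


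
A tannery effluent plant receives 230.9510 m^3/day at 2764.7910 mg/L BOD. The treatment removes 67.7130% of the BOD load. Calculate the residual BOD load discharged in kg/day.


Load_in = volume * conc / 1000 = 230.9510 * 2764.7910 / 1000 = 638.5312 kg/day
Removed = Load_in * eff / 100 = 638.5312 * 67.7130 / 100 = 432.3687 kg/day
Load_out = Load_in - Removed = 638.5312 - 432.3687 = 206.1626 kg/day


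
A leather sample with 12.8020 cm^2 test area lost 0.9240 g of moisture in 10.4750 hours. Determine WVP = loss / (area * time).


Formula: WVP = loss / (area * time)
Substituting: WVP = 0.9240 / (12.8020 * 10.4750)
Result: 0.00689033 g/(cm^2*hr)


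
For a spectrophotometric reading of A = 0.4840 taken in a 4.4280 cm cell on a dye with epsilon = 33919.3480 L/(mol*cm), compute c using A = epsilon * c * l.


Formula: c = A / (epsilon * l)
Substituting: c = 0.4840 / (33919.3480 * 4.4280)
Result: 3.2225e-06 mol/L


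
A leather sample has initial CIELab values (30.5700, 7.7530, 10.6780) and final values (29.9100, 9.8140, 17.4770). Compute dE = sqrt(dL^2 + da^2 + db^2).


dL = -0.6600, da = 2.0610, db = 6.7990
dE = sqrt((-0.6600)^2 + 2.0610^2 + 6.7990^2) = 7.1351


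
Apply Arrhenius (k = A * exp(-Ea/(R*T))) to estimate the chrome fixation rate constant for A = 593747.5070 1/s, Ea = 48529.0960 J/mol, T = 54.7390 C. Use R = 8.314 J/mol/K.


T_K = T_C + 273.15 = 54.7390 + 273.15 = 327.8890 K
exponent = -Ea / (R * T_K) = -48529.0960 / (8.314 * 327.8890) = -17.8019
k = A * exp(exponent) = 593747.5070 * exp(-17.8019) = 0.0110244 1/s


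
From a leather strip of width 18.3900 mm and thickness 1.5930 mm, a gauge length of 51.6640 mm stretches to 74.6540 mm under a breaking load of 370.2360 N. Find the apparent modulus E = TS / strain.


TS = F / (w * t) = 370.2360 / (18.3900 * 1.5930) = 12.6381 N/mm^2
strain = (Lf - L0) / L0 = (74.6540 - 51.6640) / 51.6640 = 0.4450
E = TS / strain = 12.6381 / 0.4450 = 28.4008 N/mm^2


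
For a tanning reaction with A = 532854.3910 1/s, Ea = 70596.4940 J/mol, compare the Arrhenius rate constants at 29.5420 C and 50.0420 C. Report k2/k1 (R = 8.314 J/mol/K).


T1 = 29.5420 + 273.15 = 302.6920 K; T2 = 50.0420 + 273.15 = 323.1920 K
k1 = A * exp(-Ea/(R*T1)) = 532854.3910 * exp(-70596.4940/(8.314*302.6920)) = 3.4958e-07 1/s
k2 = A * exp(-Ea/(R*T2)) = 532854.3910 * exp(-70596.4940/(8.314*323.1920)) = 2.0716e-06 1/s
k2/k1 = 2.0716e-06 / 3.4958e-07 = 5.9261


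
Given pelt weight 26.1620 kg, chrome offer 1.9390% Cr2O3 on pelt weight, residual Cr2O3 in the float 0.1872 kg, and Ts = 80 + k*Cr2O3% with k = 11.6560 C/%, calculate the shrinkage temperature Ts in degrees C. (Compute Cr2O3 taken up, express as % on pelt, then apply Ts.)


Offered = pelt * offer_pct / 100 = 26.1620 * 1.9390 / 100 = 0.5073 kg
Uptake = offered - residual = 0.5073 - 0.1872 = 0.3201 kg
Cr2O3% on pelt = uptake / pelt * 100 = 0.3201 / 26.1620 * 100 = 1.2235 %
Ts = 80 + k * Cr2O3% = 80 + 11.6560 * 1.2235 = 94.2606 C


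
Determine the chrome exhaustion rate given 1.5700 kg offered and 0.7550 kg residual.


Formula: Uptake = (offered - residual) / offered * 100
Substituting: Uptake = (1.5700 - 0.7550) / 1.5700 * 100
Result: 51.9108 %


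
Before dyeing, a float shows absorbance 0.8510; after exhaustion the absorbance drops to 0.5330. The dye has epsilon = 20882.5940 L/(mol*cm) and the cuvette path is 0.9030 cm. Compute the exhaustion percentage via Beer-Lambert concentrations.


c_initial = A_i / (epsilon * l) = 0.8510 / (20882.5940 * 0.9030) = 4.5129e-05 mol/L
c_final = A_f / (epsilon * l) = 0.5330 / (20882.5940 * 0.9030) = 2.8265e-05 mol/L
Exhaustion = (c_initial - c_final) / c_initial * 100 = (4.5129e-05 - 2.8265e-05) / 4.5129e-05 * 100 = 37.3678 %


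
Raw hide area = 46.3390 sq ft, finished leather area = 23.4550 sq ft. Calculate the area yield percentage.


Formula: Yield = finished / raw * 100
Substituting: Yield = 23.4550 / 46.3390 * 100
Result: 50.6161 %


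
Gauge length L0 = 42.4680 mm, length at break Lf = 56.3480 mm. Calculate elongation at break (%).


Formula: Elongation = (Lf - L0) / L0 * 100
Substituting: Elongation = (56.3480 - 42.4680) / 42.4680 * 100
Result: 32.6834 %


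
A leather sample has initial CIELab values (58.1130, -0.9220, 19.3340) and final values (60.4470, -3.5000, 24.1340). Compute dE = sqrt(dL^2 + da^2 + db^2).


dL = 2.3340, da = -2.5780, db = 4.8000
dE = sqrt(2.3340^2 + (-2.5780)^2 + 4.8000^2) = 5.9274


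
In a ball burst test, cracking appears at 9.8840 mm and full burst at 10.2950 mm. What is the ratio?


Formula: Ratio = crack / burst
Substituting: Ratio = 9.8840 / 10.2950
Result: 0.9601


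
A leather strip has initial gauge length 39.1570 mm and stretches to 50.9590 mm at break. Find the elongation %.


Formula: Elongation = (Lf - L0) / L0 * 100
Substituting: Elongation = (50.9590 - 39.1570) / 39.1570 * 100
Result: 30.1402 %


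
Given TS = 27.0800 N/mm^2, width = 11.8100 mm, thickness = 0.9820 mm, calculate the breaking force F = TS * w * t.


Formula: F = TS * w * t
Substituting: F = 27.0800 * 11.8100 * 0.9820
Result: 314.0581 N


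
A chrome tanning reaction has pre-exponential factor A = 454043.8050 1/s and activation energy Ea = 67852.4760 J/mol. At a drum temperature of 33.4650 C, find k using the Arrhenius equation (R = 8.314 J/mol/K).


T_K = T_C + 273.15 = 33.4650 + 273.15 = 306.6150 K
exponent = -Ea / (R * T_K) = -67852.4760 / (8.314 * 306.6150) = -26.6172
k = A * exp(exponent) = 454043.8050 * exp(-26.6172) = 1.2514e-06 1/s


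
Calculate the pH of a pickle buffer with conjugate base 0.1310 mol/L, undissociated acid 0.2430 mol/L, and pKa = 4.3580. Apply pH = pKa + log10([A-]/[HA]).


ratio = [A-] / [HA] = 0.1310 / 0.2430 = 0.5391
log10(ratio) = -0.2683
pH = pKa + log10(ratio) = 4.3580 - 0.2683 = 4.0897


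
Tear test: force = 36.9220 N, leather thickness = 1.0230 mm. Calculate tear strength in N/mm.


Formula: Tear strength = force / thickness
Substituting: Tear strength = 36.9220 / 1.0230
Result: 36.0919 N/mm


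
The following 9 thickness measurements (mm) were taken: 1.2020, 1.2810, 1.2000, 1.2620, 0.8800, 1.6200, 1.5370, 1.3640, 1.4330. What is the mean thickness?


Formula: Average = sum / n
Substituting: Average = 11.7790 / 9
Result: 1.3088 mm


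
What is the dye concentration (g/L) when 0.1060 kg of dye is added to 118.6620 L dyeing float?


Formula: Conc = dye_mass(kg) / volume(L) * 1000
Substituting: Conc = 0.1060 / 118.6620 * 1000
Result: 0.8933 g/L


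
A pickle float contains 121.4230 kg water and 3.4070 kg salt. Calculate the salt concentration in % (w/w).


Formula: Conc = salt / (water + salt) * 100
Substituting: Conc = 3.4070 / (121.4230 + 3.4070) * 100
Result: 2.7293 %


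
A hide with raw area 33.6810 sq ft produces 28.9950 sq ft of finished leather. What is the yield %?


Formula: Yield = finished / raw * 100
Substituting: Yield = 28.9950 / 33.6810 * 100
Result: 86.0871 %


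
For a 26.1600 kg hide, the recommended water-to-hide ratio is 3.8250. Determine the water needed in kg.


Formula: Water = hide_weight * ratio
Substituting: Water = 26.1600 * 3.8250
Result: 100.0620 kg


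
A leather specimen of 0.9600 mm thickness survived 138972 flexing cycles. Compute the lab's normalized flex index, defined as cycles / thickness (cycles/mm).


Formula: Index = cycles / thickness
Substituting: Index = 138972 / 0.9600
Result: 144762.5000 cycles/mm


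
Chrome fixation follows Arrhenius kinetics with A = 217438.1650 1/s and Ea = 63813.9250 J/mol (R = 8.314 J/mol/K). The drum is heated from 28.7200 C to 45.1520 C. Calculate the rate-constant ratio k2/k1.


T1 = 28.7200 + 273.15 = 301.8700 K; T2 = 45.1520 + 273.15 = 318.3020 K
k1 = A * exp(-Ea/(R*T1)) = 217438.1650 * exp(-63813.9250/(8.314*301.8700)) = 1.9714e-06 1/s
k2 = A * exp(-Ea/(R*T2)) = 217438.1650 * exp(-63813.9250/(8.314*318.3020)) = 7.3255e-06 1/s
k2/k1 = 7.3255e-06 / 1.9714e-06 = 3.7159


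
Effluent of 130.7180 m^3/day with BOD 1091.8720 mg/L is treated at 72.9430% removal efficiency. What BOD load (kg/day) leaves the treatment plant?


Load_in = volume * conc / 1000 = 130.7180 * 1091.8720 / 1000 = 142.7273 kg/day
Removed = Load_in * eff / 100 = 142.7273 * 72.9430 / 100 = 104.1096 kg/day
Load_out = Load_in - Removed = 142.7273 - 104.1096 = 38.6177 kg/day


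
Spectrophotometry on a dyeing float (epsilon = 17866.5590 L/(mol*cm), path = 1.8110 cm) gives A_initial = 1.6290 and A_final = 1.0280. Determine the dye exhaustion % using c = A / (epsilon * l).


c_initial = A_i / (epsilon * l) = 1.6290 / (17866.5590 * 1.8110) = 5.0346e-05 mol/L
c_final = A_f / (epsilon * l) = 1.0280 / (17866.5590 * 1.8110) = 3.1771e-05 mol/L
Exhaustion = (c_initial - c_final) / c_initial * 100 = (5.0346e-05 - 3.1771e-05) / 5.0346e-05 * 100 = 36.8938 %


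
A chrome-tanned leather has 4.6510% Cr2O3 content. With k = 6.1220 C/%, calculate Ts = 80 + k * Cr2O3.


Formula: Ts = 80 + k * Cr2O3
Substituting: Ts = 80 + 6.1220 * 4.6510
Result: 108.4734 C


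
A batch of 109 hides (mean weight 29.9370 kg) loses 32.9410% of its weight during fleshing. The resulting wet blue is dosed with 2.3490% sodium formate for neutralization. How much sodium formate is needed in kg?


Total_raw = N * avg_wt = 109 * 29.9370 = 3263.1330 kg
Substrate = Total_raw * (1 - loss/100) = 3263.1330 * (1 - 32.9410/100) = 2188.2244 kg
Neutralizer = Substrate * pct / 100 = 2188.2244 * 2.3490 / 100 = 51.4014 kg


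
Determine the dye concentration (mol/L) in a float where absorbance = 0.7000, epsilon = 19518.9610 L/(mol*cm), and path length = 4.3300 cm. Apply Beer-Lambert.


Formula: c = A / (epsilon * l)
Substituting: c = 0.7000 / (19518.9610 * 4.3300)
Result: 8.2823e-06 mol/L


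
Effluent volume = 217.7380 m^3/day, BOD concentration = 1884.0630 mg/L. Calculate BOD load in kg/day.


Formula: BOD_load = volume * conc / 1000
Substituting: BOD_load = 217.7380 * 1884.0630 / 1000
Result: 410.2321 kg/day


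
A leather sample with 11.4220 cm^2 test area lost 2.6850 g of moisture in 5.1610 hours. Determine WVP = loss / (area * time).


Formula: WVP = loss / (area * time)
Substituting: WVP = 2.6850 / (11.4220 * 5.1610)
Result: 0.0455479 g/(cm^2*hr)


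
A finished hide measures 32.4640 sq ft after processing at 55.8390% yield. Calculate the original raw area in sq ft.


Formula: raw = finished * 100 / yield
Substituting: raw = 32.4640 * 100 / 55.8390
Result: 58.1386 sq ft


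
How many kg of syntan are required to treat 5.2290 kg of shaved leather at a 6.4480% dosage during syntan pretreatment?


Formula: Syntan = substrate * pct / 100
Substituting: Syntan = 5.2290 * 6.4480 / 100
Result: 0.3372 kg


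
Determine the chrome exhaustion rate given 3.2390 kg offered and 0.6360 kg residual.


Formula: Uptake = (offered - residual) / offered * 100
Substituting: Uptake = (3.2390 - 0.6360) / 3.2390 * 100
Result: 80.3643 %


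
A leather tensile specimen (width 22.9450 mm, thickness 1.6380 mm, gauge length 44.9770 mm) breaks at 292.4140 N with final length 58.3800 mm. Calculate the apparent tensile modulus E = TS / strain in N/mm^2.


TS = F / (w * t) = 292.4140 / (22.9450 * 1.6380) = 7.7803 N/mm^2
strain = (Lf - L0) / L0 = (58.3800 - 44.9770) / 44.9770 = 0.2980
E = TS / strain = 7.7803 / 0.2980 = 26.1087 N/mm^2


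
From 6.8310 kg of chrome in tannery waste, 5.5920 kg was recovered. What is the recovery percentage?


Formula: Recovery = recovered / input * 100
Substituting: Recovery = 5.5920 / 6.8310 * 100
Result: 81.8621 %


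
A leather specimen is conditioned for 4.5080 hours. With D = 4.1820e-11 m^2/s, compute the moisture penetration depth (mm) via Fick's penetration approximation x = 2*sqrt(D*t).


t = 4.5080 hr * 3600 = 16228.8000 s
D * t = 4.1820e-11 * 16228.8000 = 6.7869e-07
x = 2 * sqrt(D*t) = 2 * sqrt(6.7869e-07) = 0.00164765 m = 1.6477 mm


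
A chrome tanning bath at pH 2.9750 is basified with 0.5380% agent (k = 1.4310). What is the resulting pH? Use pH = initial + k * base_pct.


Formula: pH_final = pH_initial + k * base_pct
Substituting: pH_final = 2.9750 + 1.4310 * 0.5380
Result: 3.7449


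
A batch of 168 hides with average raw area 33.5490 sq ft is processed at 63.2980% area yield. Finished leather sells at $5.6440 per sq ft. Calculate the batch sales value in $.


Raw_total = N * avg_area = 168 * 33.5490 = 5636.2320 sq ft
Finished = Raw_total * yield / 100 = 5636.2320 * 63.2980 / 100 = 3567.6221 sq ft
Value = Finished * price = 3567.6221 * 5.6440 = 20135.6593 $


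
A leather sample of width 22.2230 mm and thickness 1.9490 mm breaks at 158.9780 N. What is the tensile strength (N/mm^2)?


Formula: TS = force / (width * thickness)
Substituting: TS = 158.9780 / (22.2230 * 1.9490)
Result: 3.6705 N/mm^2


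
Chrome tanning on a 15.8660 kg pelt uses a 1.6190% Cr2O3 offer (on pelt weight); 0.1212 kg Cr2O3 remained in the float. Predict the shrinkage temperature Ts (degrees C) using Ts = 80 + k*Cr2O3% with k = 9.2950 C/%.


Offered = pelt * offer_pct / 100 = 15.8660 * 1.6190 / 100 = 0.2569 kg
Uptake = offered - residual = 0.2569 - 0.1212 = 0.1357 kg
Cr2O3% on pelt = uptake / pelt * 100 = 0.1357 / 15.8660 * 100 = 0.8551 %
Ts = 80 + k * Cr2O3% = 80 + 9.2950 * 0.8551 = 87.9482 C


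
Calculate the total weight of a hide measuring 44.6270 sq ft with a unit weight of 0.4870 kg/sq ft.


Formula: Weight = area * weight_per_sqft
Substituting: Weight = 44.6270 * 0.4870
Result: 21.7333 kg


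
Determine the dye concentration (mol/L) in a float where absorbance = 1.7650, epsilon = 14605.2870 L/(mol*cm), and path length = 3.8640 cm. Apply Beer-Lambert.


Formula: c = A / (epsilon * l)
Substituting: c = 1.7650 / (14605.2870 * 3.8640)
Result: 3.1275e-05 mol/L


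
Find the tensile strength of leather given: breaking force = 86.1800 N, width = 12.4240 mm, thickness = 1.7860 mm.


Formula: TS = force / (width * thickness)
Substituting: TS = 86.1800 / (12.4240 * 1.7860)
Result: 3.8839 N/mm^2


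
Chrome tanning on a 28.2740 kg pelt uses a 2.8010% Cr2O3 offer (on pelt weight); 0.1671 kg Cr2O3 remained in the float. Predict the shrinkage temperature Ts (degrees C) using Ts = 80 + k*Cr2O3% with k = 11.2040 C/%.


Offered = pelt * offer_pct / 100 = 28.2740 * 2.8010 / 100 = 0.7920 kg
Uptake = offered - residual = 0.7920 - 0.1671 = 0.6249 kg
Cr2O3% on pelt = uptake / pelt * 100 = 0.6249 / 28.2740 * 100 = 2.2100 %
Ts = 80 + k * Cr2O3% = 80 + 11.2040 * 2.2100 = 104.7608 C


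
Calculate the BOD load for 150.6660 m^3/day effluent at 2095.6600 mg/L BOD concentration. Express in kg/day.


Formula: BOD_load = volume * conc / 1000
Substituting: BOD_load = 150.6660 * 2095.6600 / 1000
Result: 315.7447 kg/day


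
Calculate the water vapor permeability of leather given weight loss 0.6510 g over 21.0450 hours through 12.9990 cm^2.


Formula: WVP = loss / (area * time)
Substituting: WVP = 0.6510 / (12.9990 * 21.0450)
Result: 0.0023797 g/(cm^2*hr)


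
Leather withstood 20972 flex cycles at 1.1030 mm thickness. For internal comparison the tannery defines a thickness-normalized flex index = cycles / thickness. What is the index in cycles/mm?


Formula: Index = cycles / thickness
Substituting: Index = 20972 / 1.1030
Result: 19013.5993 cycles/mm


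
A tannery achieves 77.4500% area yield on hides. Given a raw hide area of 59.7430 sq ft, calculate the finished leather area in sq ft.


Formula: finished = raw * yield / 100
Substituting: finished = 59.7430 * 77.4500 / 100
Result: 46.2710 sq ft


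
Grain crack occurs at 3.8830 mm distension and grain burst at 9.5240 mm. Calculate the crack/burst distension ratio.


Formula: Ratio = crack / burst
Substituting: Ratio = 3.8830 / 9.5240
Result: 0.4077


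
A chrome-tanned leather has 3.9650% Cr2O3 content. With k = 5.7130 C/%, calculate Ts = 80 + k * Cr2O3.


Formula: Ts = 80 + k * Cr2O3
Substituting: Ts = 80 + 5.7130 * 3.9650
Result: 102.6520 C


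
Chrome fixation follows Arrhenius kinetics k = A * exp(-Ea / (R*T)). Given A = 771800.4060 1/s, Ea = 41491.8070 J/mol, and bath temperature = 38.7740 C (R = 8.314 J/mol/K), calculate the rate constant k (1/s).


T_K = T_C + 273.15 = 38.7740 + 273.15 = 311.9240 K
exponent = -Ea / (R * T_K) = -41491.8070 / (8.314 * 311.9240) = -15.9994
k = A * exp(exponent) = 771800.4060 * exp(-15.9994) = 0.0869073 1/s


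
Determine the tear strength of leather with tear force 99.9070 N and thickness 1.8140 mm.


Formula: Tear strength = force / thickness
Substituting: Tear strength = 99.9070 / 1.8140
Result: 55.0755 N/mm


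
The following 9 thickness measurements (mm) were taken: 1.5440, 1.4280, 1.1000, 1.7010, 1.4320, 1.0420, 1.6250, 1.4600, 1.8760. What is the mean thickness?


Formula: Average = sum / n
Substituting: Average = 13.2080 / 9
Result: 1.4676 mm


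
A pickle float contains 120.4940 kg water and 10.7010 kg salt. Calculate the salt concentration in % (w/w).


Formula: Conc = salt / (water + salt) * 100
Substituting: Conc = 10.7010 / (120.4940 + 10.7010) * 100
Result: 8.1566 %


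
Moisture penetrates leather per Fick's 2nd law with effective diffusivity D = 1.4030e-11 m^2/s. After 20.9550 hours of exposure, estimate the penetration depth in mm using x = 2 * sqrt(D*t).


t = 20.9550 hr * 3600 = 75438.0000 s
D * t = 1.4030e-11 * 75438.0000 = 1.0584e-06
x = 2 * sqrt(D*t) = 2 * sqrt(1.0584e-06) = 0.00205757 m = 2.0576 mm


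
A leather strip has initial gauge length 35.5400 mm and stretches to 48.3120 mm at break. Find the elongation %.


Formula: Elongation = (Lf - L0) / L0 * 100
Substituting: Elongation = (48.3120 - 35.5400) / 35.5400 * 100
Result: 35.9370 %


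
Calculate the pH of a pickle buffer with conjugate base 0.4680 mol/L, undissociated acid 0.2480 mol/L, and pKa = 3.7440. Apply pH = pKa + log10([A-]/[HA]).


ratio = [A-] / [HA] = 0.4680 / 0.2480 = 1.8871
log10(ratio) = 0.2758
pH = pKa + log10(ratio) = 3.7440 + 0.2758 = 4.0198


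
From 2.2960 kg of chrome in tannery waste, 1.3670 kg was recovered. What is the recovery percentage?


Formula: Recovery = recovered / input * 100
Substituting: Recovery = 1.3670 / 2.2960 * 100
Result: 59.5383 %


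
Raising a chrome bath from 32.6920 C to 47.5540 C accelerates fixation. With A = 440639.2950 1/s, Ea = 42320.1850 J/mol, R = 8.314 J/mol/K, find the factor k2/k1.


T1 = 32.6920 + 273.15 = 305.8420 K; T2 = 47.5540 + 273.15 = 320.7040 K
k1 = A * exp(-Ea/(R*T1)) = 440639.2950 * exp(-42320.1850/(8.314*305.8420)) = 0.02606 1/s
k2 = A * exp(-Ea/(R*T2)) = 440639.2950 * exp(-42320.1850/(8.314*320.7040)) = 0.0563556 1/s
k2/k1 = 0.0563556 / 0.02606 = 2.1625


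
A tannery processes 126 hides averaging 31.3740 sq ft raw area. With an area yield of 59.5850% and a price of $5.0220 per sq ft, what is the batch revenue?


Raw_total = N * avg_area = 126 * 31.3740 = 3953.1240 sq ft
Finished = Raw_total * yield / 100 = 3953.1240 * 59.5850 / 100 = 2355.4689 sq ft
Value = Finished * price = 2355.4689 * 5.0220 = 11829.1650 $


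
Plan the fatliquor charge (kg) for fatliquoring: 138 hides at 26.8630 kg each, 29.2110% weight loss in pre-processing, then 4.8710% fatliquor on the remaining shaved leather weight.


Total_raw = N * avg_wt = 138 * 26.8630 = 3707.0940 kg
Substrate = Total_raw * (1 - loss/100) = 3707.0940 * (1 - 29.2110/100) = 2624.2148 kg
Fat = Substrate * pct / 100 = 2624.2148 * 4.8710 / 100 = 127.8255 kg


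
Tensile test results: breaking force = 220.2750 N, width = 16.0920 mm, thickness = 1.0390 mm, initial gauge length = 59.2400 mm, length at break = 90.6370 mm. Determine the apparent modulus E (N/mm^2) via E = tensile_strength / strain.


TS = F / (w * t) = 220.2750 / (16.0920 * 1.0390) = 13.1747 N/mm^2
strain = (Lf - L0) / L0 = (90.6370 - 59.2400) / 59.2400 = 0.5300
E = TS / strain = 13.1747 / 0.5300 = 24.8580 N/mm^2


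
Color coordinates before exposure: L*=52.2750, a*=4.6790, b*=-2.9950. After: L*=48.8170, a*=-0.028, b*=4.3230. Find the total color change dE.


dL = -3.4580, da = -4.7070, db = 7.3180
dE = sqrt((-3.4580)^2 + (-4.7070)^2 + 7.3180^2) = 9.3631


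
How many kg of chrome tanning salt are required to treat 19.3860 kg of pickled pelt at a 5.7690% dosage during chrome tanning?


Formula: Chrome = substrate * pct / 100
Substituting: Chrome = 19.3860 * 5.7690 / 100
Result: 1.1184 kg


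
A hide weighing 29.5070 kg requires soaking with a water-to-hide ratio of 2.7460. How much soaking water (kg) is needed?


Formula: Water = hide_weight * ratio
Substituting: Water = 29.5070 * 2.7460
Result: 81.0262 kg


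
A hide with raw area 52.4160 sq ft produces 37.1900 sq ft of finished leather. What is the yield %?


Formula: Yield = finished / raw * 100
Substituting: Yield = 37.1900 / 52.4160 * 100
Result: 70.9516 %


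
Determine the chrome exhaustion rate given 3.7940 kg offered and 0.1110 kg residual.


Formula: Uptake = (offered - residual) / offered * 100
Substituting: Uptake = (3.7940 - 0.1110) / 3.7940 * 100
Result: 97.0743 %


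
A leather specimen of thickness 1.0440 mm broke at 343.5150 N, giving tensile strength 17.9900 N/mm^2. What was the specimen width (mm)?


Formula: w = F / (TS * t)
Substituting: w = 343.5150 / (17.9900 * 1.0440)
Result: 18.2900 mm


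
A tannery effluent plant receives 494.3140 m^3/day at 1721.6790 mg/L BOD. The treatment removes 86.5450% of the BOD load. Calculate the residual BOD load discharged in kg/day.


Load_in = volume * conc / 1000 = 494.3140 * 1721.6790 / 1000 = 851.0500 kg/day
Removed = Load_in * eff / 100 = 851.0500 * 86.5450 / 100 = 736.5413 kg/day
Load_out = Load_in - Removed = 851.0500 - 736.5413 = 114.5088 kg/day


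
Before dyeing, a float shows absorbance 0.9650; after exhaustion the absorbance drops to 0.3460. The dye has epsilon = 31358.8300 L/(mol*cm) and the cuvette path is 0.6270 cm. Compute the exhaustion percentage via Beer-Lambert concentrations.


c_initial = A_i / (epsilon * l) = 0.9650 / (31358.8300 * 0.6270) = 4.9079e-05 mol/L
c_final = A_f / (epsilon * l) = 0.3460 / (31358.8300 * 0.6270) = 1.7597e-05 mol/L
Exhaustion = (c_initial - c_final) / c_initial * 100 = (4.9079e-05 - 1.7597e-05) / 4.9079e-05 * 100 = 64.1451 %


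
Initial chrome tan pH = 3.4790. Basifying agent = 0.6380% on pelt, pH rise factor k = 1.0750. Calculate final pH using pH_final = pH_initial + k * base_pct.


Formula: pH_final = pH_initial + k * base_pct
Substituting: pH_final = 3.4790 + 1.0750 * 0.6380
Result: 4.1649


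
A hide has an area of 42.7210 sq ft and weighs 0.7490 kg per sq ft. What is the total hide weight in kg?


Formula: Weight = area * weight_per_sqft
Substituting: Weight = 42.7210 * 0.7490
Result: 31.9980 kg


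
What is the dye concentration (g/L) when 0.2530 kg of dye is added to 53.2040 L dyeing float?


Formula: Conc = dye_mass(kg) / volume(L) * 1000
Substituting: Conc = 0.2530 / 53.2040 * 1000
Result: 4.7553 g/L


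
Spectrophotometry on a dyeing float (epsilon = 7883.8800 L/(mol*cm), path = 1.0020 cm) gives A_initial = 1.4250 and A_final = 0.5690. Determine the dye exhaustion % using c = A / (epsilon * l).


c_initial = A_i / (epsilon * l) = 1.4250 / (7883.8800 * 1.0020) = 1.8039e-04 mol/L
c_final = A_f / (epsilon * l) = 0.5690 / (7883.8800 * 1.0020) = 7.2029e-05 mol/L
Exhaustion = (c_initial - c_final) / c_initial * 100 = (1.8039e-04 - 7.2029e-05) / 1.8039e-04 * 100 = 60.0702 %


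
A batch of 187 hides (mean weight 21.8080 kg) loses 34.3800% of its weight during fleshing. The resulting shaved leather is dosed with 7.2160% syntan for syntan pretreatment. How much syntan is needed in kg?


Total_raw = N * avg_wt = 187 * 21.8080 = 4078.0960 kg
Substrate = Total_raw * (1 - loss/100) = 4078.0960 * (1 - 34.3800/100) = 2676.0466 kg
Syntan = Substrate * pct / 100 = 2676.0466 * 7.2160 / 100 = 193.1035 kg


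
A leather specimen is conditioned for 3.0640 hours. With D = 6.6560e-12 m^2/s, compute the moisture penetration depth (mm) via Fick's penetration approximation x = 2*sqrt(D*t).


t = 3.0640 hr * 3600 = 11030.4000 s
D * t = 6.6560e-12 * 11030.4000 = 7.3418e-08
x = 2 * sqrt(D*t) = 2 * sqrt(7.3418e-08) = 5.4192e-04 m = 0.5419 mm


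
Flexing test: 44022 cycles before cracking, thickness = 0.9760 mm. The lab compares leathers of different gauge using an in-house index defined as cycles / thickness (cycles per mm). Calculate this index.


Formula: Index = cycles / thickness
Substituting: Index = 44022 / 0.9760
Result: 45104.5082 cycles/mm


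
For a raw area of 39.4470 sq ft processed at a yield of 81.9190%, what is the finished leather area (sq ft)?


Formula: finished = raw * yield / 100
Substituting: finished = 39.4470 * 81.9190 / 100
Result: 32.3146 sq ft


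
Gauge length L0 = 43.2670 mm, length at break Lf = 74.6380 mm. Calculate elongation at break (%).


Formula: Elongation = (Lf - L0) / L0 * 100
Substituting: Elongation = (74.6380 - 43.2670) / 43.2670 * 100
Result: 72.5056 %


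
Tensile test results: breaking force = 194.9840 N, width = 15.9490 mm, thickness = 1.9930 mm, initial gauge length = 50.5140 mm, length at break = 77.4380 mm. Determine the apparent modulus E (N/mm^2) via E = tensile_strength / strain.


TS = F / (w * t) = 194.9840 / (15.9490 * 1.9930) = 6.1342 N/mm^2
strain = (Lf - L0) / L0 = (77.4380 - 50.5140) / 50.5140 = 0.5330
E = TS / strain = 6.1342 / 0.5330 = 11.5088 N/mm^2


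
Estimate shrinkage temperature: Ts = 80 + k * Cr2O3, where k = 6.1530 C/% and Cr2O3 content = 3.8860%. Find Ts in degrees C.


Formula: Ts = 80 + k * Cr2O3
Substituting: Ts = 80 + 6.1530 * 3.8860
Result: 103.9106 C
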